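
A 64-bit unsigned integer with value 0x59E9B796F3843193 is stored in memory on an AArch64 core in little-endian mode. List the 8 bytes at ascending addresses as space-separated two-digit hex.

93 31 84 F3 96 B7 E9 59

Split into bytes (most-significant first): 59 E9 B7 96 F3 84 31 93.
In little-endian order the low byte comes first in memory.
So at ascending addresses the bytes are 93 31 84 F3 96 B7 E9 59.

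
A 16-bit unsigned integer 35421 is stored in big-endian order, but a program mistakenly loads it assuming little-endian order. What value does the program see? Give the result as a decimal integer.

23946

35421 in 16-bit hexadecimal is 0x8A5D.
Stored big-endian, the bytes at ascending addresses are 8A 5D.
Read back as little-endian, the first byte is least significant, giving 0x5D8A.
0x5D8A = 23946.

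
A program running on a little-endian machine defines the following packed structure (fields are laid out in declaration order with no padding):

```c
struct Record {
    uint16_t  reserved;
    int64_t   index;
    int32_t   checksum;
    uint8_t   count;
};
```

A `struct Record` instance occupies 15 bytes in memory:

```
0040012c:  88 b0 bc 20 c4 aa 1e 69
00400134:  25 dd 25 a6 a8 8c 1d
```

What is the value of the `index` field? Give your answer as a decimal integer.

-2511485636754267972

`index` follows `reserved` (2 bytes), so it starts at byte offset 2 and occupies 8 bytes.
Bytes at offsets 2..9: BC 20 C4 AA 1E 69 25 DD.
Little-endian stores the least-significant byte at the lowest address.
Reassemble most-significant byte first: DD 25 69 1E AA C4 20 BC → 0xDD25691EAAC420BC.
Top bit is set, so as a signed 64-bit value this is 0xDD25691EAAC420BC − 2^64 = -2511485636754267972.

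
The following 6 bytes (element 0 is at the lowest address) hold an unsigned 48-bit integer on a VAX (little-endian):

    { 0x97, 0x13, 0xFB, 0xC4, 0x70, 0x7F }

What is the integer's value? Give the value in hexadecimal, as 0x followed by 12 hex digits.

0x7F70C4FB1397

Little-endian stores the least-significant byte at the lowest address.
Reassemble most-significant byte first: 7F 70 C4 FB 13 97 → 0x7F70C4FB1397.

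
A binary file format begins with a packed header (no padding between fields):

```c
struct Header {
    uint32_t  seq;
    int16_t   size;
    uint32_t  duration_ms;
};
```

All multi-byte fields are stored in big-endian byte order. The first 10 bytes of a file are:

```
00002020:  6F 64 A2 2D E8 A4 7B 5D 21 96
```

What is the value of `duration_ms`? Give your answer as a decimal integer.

`duration_ms` follows `seq` (4 B), `size` (2 B), so it starts at offset 4 + 2 = 6 and occupies 4 bytes.
Bytes at offsets 6..9: 7B 5D 21 96.
Big-endian stores the most-significant byte at the lowest address.
The bytes are already most-significant first: 0x7B5D2196.
0x7B5D2196 = 2069701014.

2069701014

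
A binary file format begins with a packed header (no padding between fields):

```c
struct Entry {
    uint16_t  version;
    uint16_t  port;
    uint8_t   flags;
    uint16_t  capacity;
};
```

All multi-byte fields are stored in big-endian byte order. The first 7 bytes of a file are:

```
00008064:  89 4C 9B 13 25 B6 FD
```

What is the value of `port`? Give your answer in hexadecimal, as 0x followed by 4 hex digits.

0x9B13

`port` follows `version` (2 bytes), so it starts at byte offset 2 and occupies 2 bytes.
Bytes at offsets 2..3: 9B 13.
Big-endian stores the most-significant byte at the lowest address.
The bytes are already most-significant first: 0x9B13.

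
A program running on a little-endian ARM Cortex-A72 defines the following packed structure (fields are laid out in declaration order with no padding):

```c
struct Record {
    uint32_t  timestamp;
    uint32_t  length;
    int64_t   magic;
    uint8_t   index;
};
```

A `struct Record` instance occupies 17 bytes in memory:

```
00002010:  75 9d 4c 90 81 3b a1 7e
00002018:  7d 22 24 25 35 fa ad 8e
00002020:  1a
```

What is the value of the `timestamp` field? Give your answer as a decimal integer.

2420940149

`timestamp` is the first field, at byte offset 0, occupying 4 bytes.
Bytes at offsets 0..3: 75 9D 4C 90.
Little-endian: lowest address holds the least-significant byte.
Reassemble most-significant byte first: 90 4C 9D 75 → 0x904C9D75.
0x904C9D75 = 2420940149.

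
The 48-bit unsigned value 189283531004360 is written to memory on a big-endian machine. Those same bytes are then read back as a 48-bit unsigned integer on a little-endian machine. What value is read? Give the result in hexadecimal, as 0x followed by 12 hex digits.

0xC899A00127AC

189283531004360 in 48-bit hexadecimal is 0xAC2701A099C8.
Stored big-endian, the bytes at ascending addresses are AC 27 01 A0 99 C8.
Read back as little-endian, the first byte is least significant, giving 0xC899A00127AC.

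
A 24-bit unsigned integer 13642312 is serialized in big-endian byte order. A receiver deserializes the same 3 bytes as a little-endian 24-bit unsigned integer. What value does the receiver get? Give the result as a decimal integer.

13642312 in 24-bit hexadecimal is 0xD02A48.
Stored big-endian, the bytes at ascending addresses are D0 2A 48.
Read back as little-endian, the first byte is least significant, giving 0x482AD0.
0x482AD0 = 4729552.

4729552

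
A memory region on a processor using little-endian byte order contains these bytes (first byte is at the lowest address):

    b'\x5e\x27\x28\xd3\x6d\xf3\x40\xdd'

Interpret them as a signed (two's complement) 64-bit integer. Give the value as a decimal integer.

-2503733739798386850

Little-endian: lowest address holds the least-significant byte.
Reassemble most-significant byte first: DD 40 F3 6D D3 28 27 5E → 0xDD40F36DD328275E.
Top bit is set, so as a signed 64-bit value this is 0xDD40F36DD328275E − 2^64 = -2503733739798386850.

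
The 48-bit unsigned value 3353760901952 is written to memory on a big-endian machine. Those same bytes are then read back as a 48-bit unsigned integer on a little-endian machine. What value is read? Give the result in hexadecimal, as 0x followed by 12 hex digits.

0x402BBADB0C03

3353760901952 in 48-bit hexadecimal is 0x030CDBBA2B40.
Stored big-endian, the bytes at ascending addresses are 03 0C DB BA 2B 40.
Read back as little-endian, the first byte is least significant, giving 0x402BBADB0C03.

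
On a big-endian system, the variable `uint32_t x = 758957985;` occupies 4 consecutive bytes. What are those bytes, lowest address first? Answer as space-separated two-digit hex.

2D 3C C7 A1

758957985 in hexadecimal, padded to 32 bits, is 0x2D3CC7A1.
Split into bytes (most-significant first): 2D 3C C7 A1.
Big-endian stores the most-significant byte at the lowest address.
So the memory order matches the most-significant-first order: 2D 3C C7 A1.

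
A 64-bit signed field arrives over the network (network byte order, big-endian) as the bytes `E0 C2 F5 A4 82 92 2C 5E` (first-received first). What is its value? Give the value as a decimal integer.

In big-endian order the high byte comes first in memory.
The bytes are already most-significant first: 0xE0C2F5A482922C5E.
Top bit is set, so as a signed 64-bit value this is 0xE0C2F5A482922C5E − 2^64 = -2250966776817767330.

-2250966776817767330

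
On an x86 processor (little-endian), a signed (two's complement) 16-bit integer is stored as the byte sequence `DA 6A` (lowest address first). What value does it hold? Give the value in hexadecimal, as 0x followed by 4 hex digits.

Little-endian: lowest address holds the least-significant byte.
Reassemble most-significant byte first: 6A DA → 0x6ADA.

0x6ADA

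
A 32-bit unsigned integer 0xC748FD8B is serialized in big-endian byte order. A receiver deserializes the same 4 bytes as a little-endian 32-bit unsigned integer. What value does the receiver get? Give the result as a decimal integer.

2348632263

Stored big-endian, the bytes at ascending addresses are C7 48 FD 8B.
Read back as little-endian, the first byte is least significant, giving 0x8BFD48C7.
0x8BFD48C7 = 2348632263.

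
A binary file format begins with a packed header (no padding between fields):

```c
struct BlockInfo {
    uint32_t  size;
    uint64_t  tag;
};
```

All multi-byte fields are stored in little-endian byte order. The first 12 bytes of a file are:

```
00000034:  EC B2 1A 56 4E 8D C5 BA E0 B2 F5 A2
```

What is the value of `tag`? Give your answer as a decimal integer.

`tag` follows `size` (4 bytes), so it starts at byte offset 4 and occupies 8 bytes.
Bytes at offsets 4..11: 4E 8D C5 BA E0 B2 F5 A2.
Little-endian stores the least-significant byte at the lowest address.
Reassemble most-significant byte first: A2 F5 B2 E0 BA C5 8D 4E → 0xA2F5B2E0BAC58D4E.
0xA2F5B2E0BAC58D4E = 11742488281714363726.

11742488281714363726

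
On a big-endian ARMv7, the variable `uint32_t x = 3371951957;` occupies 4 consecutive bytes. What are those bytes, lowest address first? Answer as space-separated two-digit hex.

C8 FB E7 55

3371951957 in hexadecimal, padded to 32 bits, is 0xC8FBE755.
Split into bytes (most-significant first): C8 FB E7 55.
Big-endian: lowest address holds the most-significant byte.
So the memory order matches the most-significant-first order: C8 FB E7 55.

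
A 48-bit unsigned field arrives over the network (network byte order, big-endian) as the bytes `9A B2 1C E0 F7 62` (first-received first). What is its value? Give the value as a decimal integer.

170089779361634

Big-endian stores the most-significant byte at the lowest address.
The bytes are already most-significant first: 0x9AB21CE0F762.
0x9AB21CE0F762 = 170089779361634.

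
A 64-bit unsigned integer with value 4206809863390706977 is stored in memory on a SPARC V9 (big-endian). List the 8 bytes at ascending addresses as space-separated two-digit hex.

3A 61 97 48 39 03 3D 21

4206809863390706977 in hexadecimal, padded to 64 bits, is 0x3A61974839033D21.
Split into bytes (most-significant first): 3A 61 97 48 39 03 3D 21.
Big-endian: lowest address holds the most-significant byte.
So the memory order matches the most-significant-first order: 3A 61 97 48 39 03 3D 21.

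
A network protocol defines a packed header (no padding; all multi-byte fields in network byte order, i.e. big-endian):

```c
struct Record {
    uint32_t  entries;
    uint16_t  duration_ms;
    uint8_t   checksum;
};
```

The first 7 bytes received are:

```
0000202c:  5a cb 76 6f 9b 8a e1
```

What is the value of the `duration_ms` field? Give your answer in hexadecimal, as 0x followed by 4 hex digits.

`duration_ms` follows `entries` (4 bytes), so it starts at byte offset 4 and occupies 2 bytes.
Bytes at offsets 4..5: 9B 8A.
Big-endian stores the most-significant byte at the lowest address.
The bytes are already most-significant first: 0x9B8A.

0x9B8A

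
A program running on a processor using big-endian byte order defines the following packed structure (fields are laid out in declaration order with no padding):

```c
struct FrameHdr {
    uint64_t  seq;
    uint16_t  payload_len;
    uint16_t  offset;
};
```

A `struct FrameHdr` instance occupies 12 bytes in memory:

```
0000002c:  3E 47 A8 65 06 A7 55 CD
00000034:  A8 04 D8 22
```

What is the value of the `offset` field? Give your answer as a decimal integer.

`offset` follows `seq` (8 B), `payload_len` (2 B), so it starts at offset 8 + 2 = 10 and occupies 2 bytes.
Bytes at offsets 10..11: D8 22.
In big-endian order the high byte comes first in memory.
The bytes are already most-significant first: 0xD822.
0xD822 = 55330.

55330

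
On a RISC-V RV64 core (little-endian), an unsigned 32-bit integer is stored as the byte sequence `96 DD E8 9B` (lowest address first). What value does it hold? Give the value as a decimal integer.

In little-endian order the low byte comes first in memory.
Reassemble most-significant byte first: 9B E8 DD 96 → 0x9BE8DD96.
0x9BE8DD96 = 2615729558.

2615729558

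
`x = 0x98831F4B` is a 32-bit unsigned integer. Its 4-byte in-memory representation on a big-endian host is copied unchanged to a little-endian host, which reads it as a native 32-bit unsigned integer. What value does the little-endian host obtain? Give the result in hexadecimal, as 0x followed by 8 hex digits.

Stored big-endian, the bytes at ascending addresses are 98 83 1F 4B.
Read back as little-endian, the first byte is least significant, giving 0x4B1F8398.

0x4B1F8398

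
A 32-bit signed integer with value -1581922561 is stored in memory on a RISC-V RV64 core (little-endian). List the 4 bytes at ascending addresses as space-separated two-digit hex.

FF C6 B5 A1

Two's complement of -1581922561 in 32 bits: 1581922561 = 0x5E4A3901; invert → 0xA1B5C6FE; add 1 → 0xA1B5C6FF.
Split into bytes (most-significant first): A1 B5 C6 FF.
Little-endian: lowest address holds the least-significant byte.
So at ascending addresses the bytes are FF C6 B5 A1.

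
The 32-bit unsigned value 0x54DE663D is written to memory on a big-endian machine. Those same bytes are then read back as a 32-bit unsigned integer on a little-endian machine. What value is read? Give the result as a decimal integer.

1030151764

Stored big-endian, the bytes at ascending addresses are 54 DE 66 3D.
Read back as little-endian, the first byte is least significant, giving 0x3D66DE54.
0x3D66DE54 = 1030151764.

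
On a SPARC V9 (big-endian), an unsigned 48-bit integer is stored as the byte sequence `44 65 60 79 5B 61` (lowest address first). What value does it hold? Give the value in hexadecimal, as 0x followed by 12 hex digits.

In big-endian order the high byte comes first in memory.
The bytes are already most-significant first: 0x446560795B61.

0x446560795B61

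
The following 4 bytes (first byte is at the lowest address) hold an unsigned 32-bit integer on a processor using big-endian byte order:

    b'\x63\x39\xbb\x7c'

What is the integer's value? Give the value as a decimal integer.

Big-endian stores the most-significant byte at the lowest address.
The bytes are already most-significant first: 0x6339BB7C.
0x6339BB7C = 1664727932.

1664727932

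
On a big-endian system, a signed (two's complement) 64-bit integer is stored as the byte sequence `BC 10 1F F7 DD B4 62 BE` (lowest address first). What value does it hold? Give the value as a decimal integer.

-4895377645514759490

Big-endian stores the most-significant byte at the lowest address.
The bytes are already most-significant first: 0xBC101FF7DDB462BE.
Top bit is set, so as a signed 64-bit value this is 0xBC101FF7DDB462BE − 2^64 = -4895377645514759490.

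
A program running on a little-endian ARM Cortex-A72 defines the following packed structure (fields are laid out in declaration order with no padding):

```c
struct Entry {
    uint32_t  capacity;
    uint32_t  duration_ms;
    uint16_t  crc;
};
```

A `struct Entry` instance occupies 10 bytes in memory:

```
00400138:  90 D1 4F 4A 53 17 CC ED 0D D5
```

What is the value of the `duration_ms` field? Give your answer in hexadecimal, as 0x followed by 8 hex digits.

0xEDCC1753

`duration_ms` follows `capacity` (4 bytes), so it starts at byte offset 4 and occupies 4 bytes.
Bytes at offsets 4..7: 53 17 CC ED.
Little-endian: lowest address holds the least-significant byte.
Reassemble most-significant byte first: ED CC 17 53 → 0xEDCC1753.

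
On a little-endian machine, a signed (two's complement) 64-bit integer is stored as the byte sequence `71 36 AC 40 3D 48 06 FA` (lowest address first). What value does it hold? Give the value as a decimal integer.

In little-endian order the low byte comes first in memory.
Reassemble most-significant byte first: FA 06 48 3D 40 AC 36 71 → 0xFA06483D40AC3671.
Top bit is set, so as a signed 64-bit value this is 0xFA06483D40AC3671 − 2^64 = -430577286452070799.

-430577286452070799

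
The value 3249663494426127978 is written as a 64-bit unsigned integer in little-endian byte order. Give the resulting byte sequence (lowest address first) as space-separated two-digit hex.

3249663494426127978 in hexadecimal, padded to 64 bits, is 0x2D191FBB10D2EE6A.
Split into bytes (most-significant first): 2D 19 1F BB 10 D2 EE 6A.
Little-endian: lowest address holds the least-significant byte.
So at ascending addresses the bytes are 6A EE D2 10 BB 1F 19 2D.

6A EE D2 10 BB 1F 19 2D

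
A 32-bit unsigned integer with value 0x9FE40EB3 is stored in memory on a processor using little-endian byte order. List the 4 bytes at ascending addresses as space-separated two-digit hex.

Split into bytes (most-significant first): 9F E4 0E B3.
In little-endian order the low byte comes first in memory.
So at ascending addresses the bytes are B3 0E E4 9F.

B3 0E E4 9F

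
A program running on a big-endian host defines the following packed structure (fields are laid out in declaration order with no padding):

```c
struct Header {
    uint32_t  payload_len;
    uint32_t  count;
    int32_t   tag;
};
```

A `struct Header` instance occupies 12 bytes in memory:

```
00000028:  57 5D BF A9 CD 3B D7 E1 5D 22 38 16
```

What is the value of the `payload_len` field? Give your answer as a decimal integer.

`payload_len` is the first field, at byte offset 0, occupying 4 bytes.
Bytes at offsets 0..3: 57 5D BF A9.
Big-endian stores the most-significant byte at the lowest address.
The bytes are already most-significant first: 0x575DBFA9.
0x575DBFA9 = 1465761705.

1465761705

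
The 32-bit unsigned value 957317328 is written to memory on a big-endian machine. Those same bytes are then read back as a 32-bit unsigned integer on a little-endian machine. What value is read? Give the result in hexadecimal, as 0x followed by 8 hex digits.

957317328 in 32-bit hexadecimal is 0x390F80D0.
Stored big-endian, the bytes at ascending addresses are 39 0F 80 D0.
Read back as little-endian, the first byte is least significant, giving 0xD0800F39.

0xD0800F39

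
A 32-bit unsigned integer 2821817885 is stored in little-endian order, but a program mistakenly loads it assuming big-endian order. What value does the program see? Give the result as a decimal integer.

2821817885 in 32-bit hexadecimal is 0xA831861D.
Stored little-endian, the bytes at ascending addresses are 1D 86 31 A8.
Read back as big-endian, the last byte is least significant, giving 0x1D8631A8.
0x1D8631A8 = 495333800.

495333800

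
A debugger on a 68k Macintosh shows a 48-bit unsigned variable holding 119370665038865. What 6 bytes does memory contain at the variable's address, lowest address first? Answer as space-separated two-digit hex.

119370665038865 in hexadecimal, padded to 48 bits, is 0x6C9126161411.
Split into bytes (most-significant first): 6C 91 26 16 14 11.
In big-endian order the high byte comes first in memory.
So the memory order matches the most-significant-first order: 6C 91 26 16 14 11.

6C 91 26 16 14 11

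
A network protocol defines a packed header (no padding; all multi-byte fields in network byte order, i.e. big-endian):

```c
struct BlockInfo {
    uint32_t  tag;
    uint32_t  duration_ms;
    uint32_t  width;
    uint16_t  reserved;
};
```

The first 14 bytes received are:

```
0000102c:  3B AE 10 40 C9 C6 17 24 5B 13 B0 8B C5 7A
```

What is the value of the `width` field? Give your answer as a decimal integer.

`width` follows `tag` (4 B), `duration_ms` (4 B), so it starts at offset 4 + 4 = 8 and occupies 4 bytes.
Bytes at offsets 8..11: 5B 13 B0 8B.
Big-endian: lowest address holds the most-significant byte.
The bytes are already most-significant first: 0x5B13B08B.
0x5B13B08B = 1528017035.

1528017035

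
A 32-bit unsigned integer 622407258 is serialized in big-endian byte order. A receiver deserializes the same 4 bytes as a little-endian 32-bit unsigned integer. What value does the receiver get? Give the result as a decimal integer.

1512970533

622407258 in 32-bit hexadecimal is 0x25192E5A.
Stored big-endian, the bytes at ascending addresses are 25 19 2E 5A.
Read back as little-endian, the first byte is least significant, giving 0x5A2E1925.
0x5A2E1925 = 1512970533.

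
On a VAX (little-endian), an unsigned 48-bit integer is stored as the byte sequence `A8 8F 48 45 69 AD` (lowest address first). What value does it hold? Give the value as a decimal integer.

Little-endian: lowest address holds the least-significant byte.
Reassemble most-significant byte first: AD 69 45 48 8F A8 → 0xAD6945488FA8.
0xAD6945488FA8 = 190667645554600.

190667645554600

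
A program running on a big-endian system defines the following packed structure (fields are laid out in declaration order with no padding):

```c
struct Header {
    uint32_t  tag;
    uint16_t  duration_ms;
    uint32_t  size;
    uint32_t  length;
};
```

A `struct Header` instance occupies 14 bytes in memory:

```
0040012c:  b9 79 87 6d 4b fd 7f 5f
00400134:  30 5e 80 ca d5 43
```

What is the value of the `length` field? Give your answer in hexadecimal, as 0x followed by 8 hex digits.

0x80CAD543

`length` follows `tag` (4 B), `duration_ms` (2 B), `size` (4 B), so it starts at offset 4 + 2 + 4 = 10 and occupies 4 bytes.
Bytes at offsets 10..13: 80 CA D5 43.
In big-endian order the high byte comes first in memory.
The bytes are already most-significant first: 0x80CAD543.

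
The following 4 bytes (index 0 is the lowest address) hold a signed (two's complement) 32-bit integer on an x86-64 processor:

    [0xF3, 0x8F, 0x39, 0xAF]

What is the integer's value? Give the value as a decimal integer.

Little-endian: lowest address holds the least-significant byte.
Reassemble most-significant byte first: AF 39 8F F3 → 0xAF398FF3.
Top bit is set, so as a signed 32-bit value this is 0xAF398FF3 − 2^32 = -1355182093.

-1355182093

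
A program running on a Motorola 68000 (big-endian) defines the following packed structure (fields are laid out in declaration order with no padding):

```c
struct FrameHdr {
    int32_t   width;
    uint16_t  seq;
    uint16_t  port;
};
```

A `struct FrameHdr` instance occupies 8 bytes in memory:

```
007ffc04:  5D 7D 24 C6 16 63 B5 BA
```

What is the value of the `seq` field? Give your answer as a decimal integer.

5731

`seq` follows `width` (4 bytes), so it starts at byte offset 4 and occupies 2 bytes.
Bytes at offsets 4..5: 16 63.
Big-endian stores the most-significant byte at the lowest address.
The bytes are already most-significant first: 0x1663.
0x1663 = 5731.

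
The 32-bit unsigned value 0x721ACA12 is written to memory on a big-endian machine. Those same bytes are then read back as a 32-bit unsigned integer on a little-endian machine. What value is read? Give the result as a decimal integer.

Stored big-endian, the bytes at ascending addresses are 72 1A CA 12.
Read back as little-endian, the first byte is least significant, giving 0x12CA1A72.
0x12CA1A72 = 315234930.

315234930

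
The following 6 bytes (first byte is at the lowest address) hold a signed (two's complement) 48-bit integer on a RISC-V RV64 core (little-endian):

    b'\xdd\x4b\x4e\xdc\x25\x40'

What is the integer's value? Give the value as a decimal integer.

Little-endian: lowest address holds the least-significant byte.
Reassemble most-significant byte first: 40 25 DC 4E 4B DD → 0x4025DC4E4BDD.
0x4025DC4E4BDD = 70531354086365.

70531354086365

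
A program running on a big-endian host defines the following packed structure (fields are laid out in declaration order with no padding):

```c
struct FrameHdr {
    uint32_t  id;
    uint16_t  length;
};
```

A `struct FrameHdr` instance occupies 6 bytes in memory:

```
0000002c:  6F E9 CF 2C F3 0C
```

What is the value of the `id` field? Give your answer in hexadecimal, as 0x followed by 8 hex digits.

`id` is the first field, at byte offset 0, occupying 4 bytes.
Bytes at offsets 0..3: 6F E9 CF 2C.
In big-endian order the high byte comes first in memory.
The bytes are already most-significant first: 0x6FE9CF2C.

0x6FE9CF2C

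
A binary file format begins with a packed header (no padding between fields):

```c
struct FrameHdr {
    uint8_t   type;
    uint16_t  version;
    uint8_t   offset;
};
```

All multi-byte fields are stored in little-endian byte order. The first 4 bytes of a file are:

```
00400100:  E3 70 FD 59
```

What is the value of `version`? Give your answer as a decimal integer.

`version` follows `type` (1 byte), so it starts at byte offset 1 and occupies 2 bytes.
Bytes at offsets 1..2: 70 FD.
Little-endian stores the least-significant byte at the lowest address.
Reassemble most-significant byte first: FD 70 → 0xFD70.
0xFD70 = 64880.

64880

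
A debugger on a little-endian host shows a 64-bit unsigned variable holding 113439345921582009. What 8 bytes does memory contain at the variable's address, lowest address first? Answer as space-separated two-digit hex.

113439345921582009 in hexadecimal, padded to 64 bits, is 0x0193047BED3563B9.
Split into bytes (most-significant first): 01 93 04 7B ED 35 63 B9.
In little-endian order the low byte comes first in memory.
So at ascending addresses the bytes are B9 63 35 ED 7B 04 93 01.

B9 63 35 ED 7B 04 93 01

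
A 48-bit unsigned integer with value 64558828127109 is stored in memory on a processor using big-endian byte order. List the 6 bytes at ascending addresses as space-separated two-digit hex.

3A B7 46 04 83 85

64558828127109 in hexadecimal, padded to 48 bits, is 0x3AB746048385.
Split into bytes (most-significant first): 3A B7 46 04 83 85.
In big-endian order the high byte comes first in memory.
So the memory order matches the most-significant-first order: 3A B7 46 04 83 85.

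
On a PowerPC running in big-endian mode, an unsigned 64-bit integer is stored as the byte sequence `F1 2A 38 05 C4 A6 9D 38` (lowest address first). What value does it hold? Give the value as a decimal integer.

In big-endian order the high byte comes first in memory.
The bytes are already most-significant first: 0xF12A3805C4A69D38.
0xF12A3805C4A69D38 = 17377763709587725624.

17377763709587725624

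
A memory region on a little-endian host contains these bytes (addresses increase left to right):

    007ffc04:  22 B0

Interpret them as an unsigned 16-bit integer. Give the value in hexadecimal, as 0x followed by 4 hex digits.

In little-endian order the low byte comes first in memory.
Reassemble most-significant byte first: B0 22 → 0xB022.

0xB022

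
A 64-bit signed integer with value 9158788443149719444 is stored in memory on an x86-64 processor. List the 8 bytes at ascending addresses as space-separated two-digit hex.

94 57 E4 4E 90 8D 1A 7F

9158788443149719444 in hexadecimal, padded to 64 bits, is 0x7F1A8D904EE45794.
Split into bytes (most-significant first): 7F 1A 8D 90 4E E4 57 94.
In little-endian order the low byte comes first in memory.
So at ascending addresses the bytes are 94 57 E4 4E 90 8D 1A 7F.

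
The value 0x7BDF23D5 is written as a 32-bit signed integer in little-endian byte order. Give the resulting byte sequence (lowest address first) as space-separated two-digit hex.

Split into bytes (most-significant first): 7B DF 23 D5.
Little-endian: lowest address holds the least-significant byte.
So at ascending addresses the bytes are D5 23 DF 7B.

D5 23 DF 7B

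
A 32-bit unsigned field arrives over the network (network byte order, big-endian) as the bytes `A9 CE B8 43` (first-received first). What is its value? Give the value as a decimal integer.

2848897091

Big-endian: lowest address holds the most-significant byte.
The bytes are already most-significant first: 0xA9CEB843.
0xA9CEB843 = 2848897091.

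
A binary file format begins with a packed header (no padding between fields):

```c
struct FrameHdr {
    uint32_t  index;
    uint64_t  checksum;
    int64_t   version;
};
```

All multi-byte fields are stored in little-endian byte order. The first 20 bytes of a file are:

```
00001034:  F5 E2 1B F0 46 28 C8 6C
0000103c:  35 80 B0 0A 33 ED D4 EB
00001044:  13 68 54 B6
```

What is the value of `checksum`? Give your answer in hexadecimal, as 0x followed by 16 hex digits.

`checksum` follows `index` (4 bytes), so it starts at byte offset 4 and occupies 8 bytes.
Bytes at offsets 4..11: 46 28 C8 6C 35 80 B0 0A.
In little-endian order the low byte comes first in memory.
Reassemble most-significant byte first: 0A B0 80 35 6C C8 28 46 → 0x0AB080356CC82846.

0x0AB080356CC82846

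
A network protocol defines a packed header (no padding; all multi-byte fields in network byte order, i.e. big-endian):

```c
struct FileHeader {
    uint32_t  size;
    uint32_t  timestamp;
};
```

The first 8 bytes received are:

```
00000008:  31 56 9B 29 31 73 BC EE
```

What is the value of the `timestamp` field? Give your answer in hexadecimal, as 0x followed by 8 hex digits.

`timestamp` follows `size` (4 bytes), so it starts at byte offset 4 and occupies 4 bytes.
Bytes at offsets 4..7: 31 73 BC EE.
Big-endian stores the most-significant byte at the lowest address.
The bytes are already most-significant first: 0x3173BCEE.

0x3173BCEE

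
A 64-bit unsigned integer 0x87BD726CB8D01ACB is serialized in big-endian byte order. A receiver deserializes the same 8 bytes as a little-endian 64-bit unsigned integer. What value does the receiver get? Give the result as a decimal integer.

14635239429605866887

Stored big-endian, the bytes at ascending addresses are 87 BD 72 6C B8 D0 1A CB.
Read back as little-endian, the first byte is least significant, giving 0xCB1AD0B86C72BD87.
0xCB1AD0B86C72BD87 = 14635239429605866887.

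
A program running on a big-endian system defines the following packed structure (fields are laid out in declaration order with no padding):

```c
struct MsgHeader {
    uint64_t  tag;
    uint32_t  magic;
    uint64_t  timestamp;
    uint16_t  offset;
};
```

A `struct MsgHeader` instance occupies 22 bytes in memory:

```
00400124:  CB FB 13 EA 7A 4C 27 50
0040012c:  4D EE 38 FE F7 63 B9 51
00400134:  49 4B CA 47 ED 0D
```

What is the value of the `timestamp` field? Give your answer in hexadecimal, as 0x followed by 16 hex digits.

0xF763B951494BCA47

`timestamp` follows `tag` (8 B), `magic` (4 B), so it starts at offset 8 + 4 = 12 and occupies 8 bytes.
Bytes at offsets 12..19: F7 63 B9 51 49 4B CA 47.
Big-endian: lowest address holds the most-significant byte.
The bytes are already most-significant first: 0xF763B951494BCA47.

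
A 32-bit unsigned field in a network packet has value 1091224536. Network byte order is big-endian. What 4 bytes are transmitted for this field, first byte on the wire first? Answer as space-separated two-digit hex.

41 0A C3 D8

1091224536 in hexadecimal, padded to 32 bits, is 0x410AC3D8.
Split into bytes (most-significant first): 41 0A C3 D8.
Big-endian stores the most-significant byte at the lowest address.
So the memory order matches the most-significant-first order: 41 0A C3 D8.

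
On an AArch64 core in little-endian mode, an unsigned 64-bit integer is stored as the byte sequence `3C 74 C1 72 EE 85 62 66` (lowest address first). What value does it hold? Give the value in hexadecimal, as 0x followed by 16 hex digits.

0x666285EE72C1743C

In little-endian order the low byte comes first in memory.
Reassemble most-significant byte first: 66 62 85 EE 72 C1 74 3C → 0x666285EE72C1743C.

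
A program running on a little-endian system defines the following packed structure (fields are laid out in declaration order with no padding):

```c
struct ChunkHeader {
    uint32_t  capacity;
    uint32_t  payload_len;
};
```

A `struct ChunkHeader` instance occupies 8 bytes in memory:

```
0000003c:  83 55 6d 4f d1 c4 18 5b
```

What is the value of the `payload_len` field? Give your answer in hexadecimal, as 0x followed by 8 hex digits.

`payload_len` follows `capacity` (4 bytes), so it starts at byte offset 4 and occupies 4 bytes.
Bytes at offsets 4..7: D1 C4 18 5B.
In little-endian order the low byte comes first in memory.
Reassemble most-significant byte first: 5B 18 C4 D1 → 0x5B18C4D1.

0x5B18C4D1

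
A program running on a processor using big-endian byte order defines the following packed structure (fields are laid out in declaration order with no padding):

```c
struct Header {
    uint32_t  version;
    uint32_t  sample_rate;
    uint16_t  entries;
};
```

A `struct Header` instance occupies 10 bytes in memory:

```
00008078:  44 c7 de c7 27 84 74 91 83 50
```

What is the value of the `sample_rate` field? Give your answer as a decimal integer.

`sample_rate` follows `version` (4 bytes), so it starts at byte offset 4 and occupies 4 bytes.
Bytes at offsets 4..7: 27 84 74 91.
Big-endian stores the most-significant byte at the lowest address.
The bytes are already most-significant first: 0x27847491.
0x27847491 = 662992017.

662992017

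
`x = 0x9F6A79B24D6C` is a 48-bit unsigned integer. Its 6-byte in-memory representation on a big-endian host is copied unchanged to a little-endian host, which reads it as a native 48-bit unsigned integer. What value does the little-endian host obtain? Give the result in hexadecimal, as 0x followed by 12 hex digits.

0x6C4DB2796A9F

Stored big-endian, the bytes at ascending addresses are 9F 6A 79 B2 4D 6C.
Read back as little-endian, the first byte is least significant, giving 0x6C4DB2796A9F.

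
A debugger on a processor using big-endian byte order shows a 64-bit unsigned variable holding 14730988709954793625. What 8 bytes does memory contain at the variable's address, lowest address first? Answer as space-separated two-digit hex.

14730988709954793625 in hexadecimal, padded to 64 bits, is 0xCC6EFC2EFF253099.
Split into bytes (most-significant first): CC 6E FC 2E FF 25 30 99.
In big-endian order the high byte comes first in memory.
So the memory order matches the most-significant-first order: CC 6E FC 2E FF 25 30 99.

CC 6E FC 2E FF 25 30 99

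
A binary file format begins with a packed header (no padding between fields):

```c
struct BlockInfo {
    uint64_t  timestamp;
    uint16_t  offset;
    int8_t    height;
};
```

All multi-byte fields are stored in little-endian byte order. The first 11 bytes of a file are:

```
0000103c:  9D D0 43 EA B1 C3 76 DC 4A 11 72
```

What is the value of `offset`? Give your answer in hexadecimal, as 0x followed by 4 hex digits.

`offset` follows `timestamp` (8 bytes), so it starts at byte offset 8 and occupies 2 bytes.
Bytes at offsets 8..9: 4A 11.
In little-endian order the low byte comes first in memory.
Reassemble most-significant byte first: 11 4A → 0x114A.

0x114A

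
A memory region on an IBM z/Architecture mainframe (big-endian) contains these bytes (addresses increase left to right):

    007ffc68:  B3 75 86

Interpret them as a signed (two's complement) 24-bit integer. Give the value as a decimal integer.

-5016186

In big-endian order the high byte comes first in memory.
The bytes are already most-significant first: 0xB37586.
Top bit is set, so as a signed 24-bit value this is 0xB37586 − 2^24 = -5016186.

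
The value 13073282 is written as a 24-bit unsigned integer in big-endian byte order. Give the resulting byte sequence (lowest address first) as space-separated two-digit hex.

C7 7B 82

13073282 in hexadecimal, padded to 24 bits, is 0xC77B82.
Split into bytes (most-significant first): C7 7B 82.
In big-endian order the high byte comes first in memory.
So the memory order matches the most-significant-first order: C7 7B 82.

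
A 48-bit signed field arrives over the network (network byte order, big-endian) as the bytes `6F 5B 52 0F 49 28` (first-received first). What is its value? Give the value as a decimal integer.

In big-endian order the high byte comes first in memory.
The bytes are already most-significant first: 0x6F5B520F4928.
0x6F5B520F4928 = 122438009440552.

122438009440552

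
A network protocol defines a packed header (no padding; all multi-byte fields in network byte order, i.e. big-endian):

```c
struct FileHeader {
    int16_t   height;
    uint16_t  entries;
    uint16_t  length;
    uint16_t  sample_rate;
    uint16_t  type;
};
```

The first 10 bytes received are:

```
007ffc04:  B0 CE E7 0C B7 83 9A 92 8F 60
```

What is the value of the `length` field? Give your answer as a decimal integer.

`length` follows `height` (2 B), `entries` (2 B), so it starts at offset 2 + 2 = 4 and occupies 2 bytes.
Bytes at offsets 4..5: B7 83.
In big-endian order the high byte comes first in memory.
The bytes are already most-significant first: 0xB783.
0xB783 = 46979.

46979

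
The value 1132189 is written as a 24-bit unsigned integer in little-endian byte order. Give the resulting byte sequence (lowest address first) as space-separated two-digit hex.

1132189 in hexadecimal, padded to 24 bits, is 0x11469D.
Split into bytes (most-significant first): 11 46 9D.
In little-endian order the low byte comes first in memory.
So at ascending addresses the bytes are 9D 46 11.

9D 46 11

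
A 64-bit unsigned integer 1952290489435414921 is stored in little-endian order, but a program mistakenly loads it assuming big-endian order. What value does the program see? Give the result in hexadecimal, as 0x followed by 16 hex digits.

1952290489435414921 in 64-bit hexadecimal is 0x1B17EDDB412BE189.
Stored little-endian, the bytes at ascending addresses are 89 E1 2B 41 DB ED 17 1B.
Read back as big-endian, the last byte is least significant, giving 0x89E12B41DBED171B.

0x89E12B41DBED171B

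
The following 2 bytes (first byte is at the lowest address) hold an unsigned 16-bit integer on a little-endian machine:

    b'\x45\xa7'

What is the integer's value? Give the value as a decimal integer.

42821

Little-endian: lowest address holds the least-significant byte.
Reassemble most-significant byte first: A7 45 → 0xA745.
0xA745 = 42821.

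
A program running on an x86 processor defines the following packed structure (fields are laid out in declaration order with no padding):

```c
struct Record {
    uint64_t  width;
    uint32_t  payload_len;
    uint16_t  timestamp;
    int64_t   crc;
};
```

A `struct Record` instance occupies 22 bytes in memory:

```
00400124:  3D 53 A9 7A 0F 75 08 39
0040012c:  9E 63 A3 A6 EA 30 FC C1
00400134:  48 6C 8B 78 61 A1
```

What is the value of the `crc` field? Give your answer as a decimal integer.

`crc` follows `width` (8 B), `payload_len` (4 B), `timestamp` (2 B), so it starts at offset 8 + 4 + 2 = 14 and occupies 8 bytes.
Bytes at offsets 14..21: FC C1 48 6C 8B 78 61 A1.
In little-endian order the low byte comes first in memory.
Reassemble most-significant byte first: A1 61 78 8B 6C 48 C1 FC → 0xA161788B6C48C1FC.
Top bit is set, so as a signed 64-bit value this is 0xA161788B6C48C1FC − 2^64 = -6818035820649725444.

-6818035820649725444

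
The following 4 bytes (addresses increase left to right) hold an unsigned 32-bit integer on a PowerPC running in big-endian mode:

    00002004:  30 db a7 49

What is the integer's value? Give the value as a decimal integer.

Big-endian: lowest address holds the most-significant byte.
The bytes are already most-significant first: 0x30DBA749.
0x30DBA749 = 819701577.

819701577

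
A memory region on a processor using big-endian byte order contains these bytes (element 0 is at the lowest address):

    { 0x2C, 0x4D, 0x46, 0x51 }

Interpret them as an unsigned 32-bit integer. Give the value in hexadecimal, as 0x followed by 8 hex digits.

In big-endian order the high byte comes first in memory.
The bytes are already most-significant first: 0x2C4D4651.

0x2C4D4651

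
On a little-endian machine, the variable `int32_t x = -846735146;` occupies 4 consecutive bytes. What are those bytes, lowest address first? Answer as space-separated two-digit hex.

Two's complement of -846735146 in 32 bits: 846735146 = 0x3278272A; invert → 0xCD87D8D5; add 1 → 0xCD87D8D6.
Split into bytes (most-significant first): CD 87 D8 D6.
In little-endian order the low byte comes first in memory.
So at ascending addresses the bytes are D6 D8 87 CD.

D6 D8 87 CD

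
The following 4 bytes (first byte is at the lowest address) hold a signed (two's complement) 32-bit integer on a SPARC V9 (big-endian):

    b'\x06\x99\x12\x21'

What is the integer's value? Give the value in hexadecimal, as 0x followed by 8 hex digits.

Big-endian: lowest address holds the most-significant byte.
The bytes are already most-significant first: 0x06991221.

0x06991221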